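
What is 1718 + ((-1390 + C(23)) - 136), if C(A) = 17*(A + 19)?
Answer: 906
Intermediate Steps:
C(A) = 323 + 17*A (C(A) = 17*(19 + A) = 323 + 17*A)
1718 + ((-1390 + C(23)) - 136) = 1718 + ((-1390 + (323 + 17*23)) - 136) = 1718 + ((-1390 + (323 + 391)) - 136) = 1718 + ((-1390 + 714) - 136) = 1718 + (-676 - 136) = 1718 - 812 = 906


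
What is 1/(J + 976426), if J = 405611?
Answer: 1/1382037 ≈ 7.2357e-7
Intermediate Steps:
1/(J + 976426) = 1/(405611 + 976426) = 1/1382037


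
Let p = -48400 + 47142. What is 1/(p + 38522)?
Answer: 1/37264 ≈ 2.6836e-5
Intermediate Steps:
p = -1258
1/(p + 38522) = 1/(-1258 + 38522) = 1/37264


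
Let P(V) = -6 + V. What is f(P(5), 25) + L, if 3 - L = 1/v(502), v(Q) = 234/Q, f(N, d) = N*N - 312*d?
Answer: -912383/117 ≈ -7798.1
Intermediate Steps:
f(N, d) = N² - 312*d
L = 100/117 (L = 3 - 1/(234/502) = 3 - 1/(234*(1/502)) = 3 - 1/117/251 = 3 - 1*251/117 = 3 - 251/117 = 100/117 ≈ 0.85470)
f(P(5), 25) + L = ((-6 + 5)² - 312*25) + 100/117 = ((-1)² - 7800) + 100/117 = (1 - 7800) + 100/117 = -7799 + 100/117 = -912383/117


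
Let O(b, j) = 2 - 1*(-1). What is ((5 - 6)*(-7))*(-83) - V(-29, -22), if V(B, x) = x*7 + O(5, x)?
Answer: -430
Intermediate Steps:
O(b, j) = 3 (O(b, j) = 2 + 1 = 3)
V(B, x) = 3 + 7*x (V(B, x) = x*7 + 3 = 7*x + 3 = 3 + 7*x)
((5 - 6)*(-7))*(-83) - V(-29, -22) = ((5 - 6)*(-7))*(-83) - (3 + 7*(-22)) = -1*(-7)*(-83) - (3 - 154) = 7*(-83) - 1*(-151) = -581 + 151 = -430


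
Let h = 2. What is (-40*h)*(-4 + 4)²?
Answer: 0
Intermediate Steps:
(-40*h)*(-4 + 4)² = (-40*2)*(-4 + 4)² = -80*0² = -80*0 = 0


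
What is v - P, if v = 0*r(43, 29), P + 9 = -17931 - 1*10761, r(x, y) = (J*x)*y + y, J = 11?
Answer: 28701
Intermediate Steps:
r(x, y) = y + 11*x*y (r(x, y) = (11*x)*y + y = 11*x*y + y = y + 11*x*y)
P = -28701 (P = -9 + (-17931 - 1*10761) = -9 + (-17931 - 10761) = -9 - 28692 = -28701)
v = 0 (v = 0*(29*(1 + 11*43)) = 0*(29*(1 + 473)) = 0*(29*474) = 0*13746 = 0)
v - P = 0 - 1*(-28701) = 0 + 28701 = 28701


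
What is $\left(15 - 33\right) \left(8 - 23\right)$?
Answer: $270$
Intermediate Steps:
$\left(15 - 33\right) \left(8 - 23\right) = \left(-18\right) \left(-15\right) = 270$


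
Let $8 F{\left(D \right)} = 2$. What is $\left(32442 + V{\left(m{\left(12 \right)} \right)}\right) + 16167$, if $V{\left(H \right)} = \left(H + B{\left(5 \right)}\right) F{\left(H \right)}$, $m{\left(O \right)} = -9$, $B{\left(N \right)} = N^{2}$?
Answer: $48613$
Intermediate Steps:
$F{\left(D \right)} = \frac{1}{4}$ ($F{\left(D \right)} = \frac{1}{8} \cdot 2 = \frac{1}{4}$)
$V{\left(H \right)} = \frac{25}{4} + \frac{H}{4}$ ($V{\left(H \right)} = \left(H + 5^{2}\right) \frac{1}{4} = \left(H + 25\right) \frac{1}{4} = \left(25 + H\right) \frac{1}{4} = \frac{25}{4} + \frac{H}{4}$)
$\left(32442 + V{\left(m{\left(12 \right)} \right)}\right) + 16167 = \left(32442 + \left(\frac{25}{4} + \frac{1}{4} \left(-9\right)\right)\right) + 16167 = \left(32442 + \left(\frac{25}{4} - \frac{9}{4}\right)\right) + 16167 = \left(32442 + 4\right) + 16167 = 32446 + 16167 = 48613$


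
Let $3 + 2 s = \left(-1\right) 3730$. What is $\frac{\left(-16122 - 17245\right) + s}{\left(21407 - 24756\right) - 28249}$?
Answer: $\frac{70467}{63196} \approx 1.1151$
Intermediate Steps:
$s = - \frac{3733}{2}$ ($s = - \frac{3}{2} + \frac{\left(-1\right) 3730}{2} = - \frac{3}{2} + \frac{1}{2} \left(-3730\right) = - \frac{3}{2} - 1865 = - \frac{3733}{2} \approx -1866.5$)
$\frac{\left(-16122 - 17245\right) + s}{\left(21407 - 24756\right) - 28249} = \frac{\left(-16122 - 17245\right) - \frac{3733}{2}}{\left(21407 - 24756\right) - 28249} = \frac{-33367 - \frac{3733}{2}}{\left(21407 - 24756\right) - 28249} = - \frac{70467}{2 \left(-3349 - 28249\right)} = - \frac{70467}{2 \left(-31598\right)} = \left(- \frac{70467}{2}\right) \left(- \frac{1}{31598}\right) = \frac{70467}{63196}$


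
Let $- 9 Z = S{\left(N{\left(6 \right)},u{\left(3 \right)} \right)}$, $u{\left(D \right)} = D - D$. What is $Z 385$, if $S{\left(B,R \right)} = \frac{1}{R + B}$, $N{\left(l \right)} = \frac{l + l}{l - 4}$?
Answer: $- \frac{385}{54} \approx -7.1296$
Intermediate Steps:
$u{\left(D \right)} = 0$
$N{\left(l \right)} = \frac{2 l}{-4 + l}$
$S{\left(B,R \right)} = \frac{1}{B + R}$
$Z = - \frac{1}{54}$ ($Z = - \frac{1}{9 \left(2 \cdot 6 \frac{1}{-4 + 6} + 0\right)} = - \frac{1}{9 \left(2 \cdot 6 \cdot \frac{1}{2} + 0\right)} = - \frac{1}{9 \left(6 + 0\right)} = - \frac{1}{9 \cdot 6} = \left(- \frac{1}{9}\right) \frac{1}{6} = - \frac{1}{54} \approx -0.018519$)
$Z 385 = \left(- \frac{1}{54}\right) 385 = - \frac{385}{54}$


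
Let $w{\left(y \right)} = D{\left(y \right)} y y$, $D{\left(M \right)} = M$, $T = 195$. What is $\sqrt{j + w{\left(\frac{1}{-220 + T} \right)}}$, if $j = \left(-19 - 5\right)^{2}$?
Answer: $\frac{\sqrt{8999999}}{125} \approx 24.0$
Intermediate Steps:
$w{\left(y \right)} = y^{3}$ ($w{\left(y \right)} = y y y = y^{2} y = y^{3}$)
$j = 576$ ($j = \left(-24\right)^{2} = 576$)
$\sqrt{j + w{\left(\frac{1}{-220 + T} \right)}} = \sqrt{576 + \left(\frac{1}{-220 + 195}\right)^{3}} = \sqrt{576 + \left(\frac{1}{-25}\right)^{3}} = \sqrt{576 + \left(- \frac{1}{25}\right)^{3}} = \sqrt{576 - \frac{1}{15625}} = \sqrt{\frac{8999999}{15625}} = \frac{\sqrt{8999999}}{125}$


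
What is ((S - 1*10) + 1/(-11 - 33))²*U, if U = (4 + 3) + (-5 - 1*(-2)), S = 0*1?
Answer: 194481/484 ≈ 401.82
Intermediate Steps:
S = 0
U = 4 (U = 7 + (-5 + 2) = 7 - 3 = 4)
((S - 1*10) + 1/(-11 - 33))²*U = ((0 - 1*10) + 1/(-11 - 33))²*4 = ((0 - 10) + 1/(-44))²*4 = (-10 - 1/44)²*4 = (-441/44)²*4 = (194481/1936)*4 = 194481/484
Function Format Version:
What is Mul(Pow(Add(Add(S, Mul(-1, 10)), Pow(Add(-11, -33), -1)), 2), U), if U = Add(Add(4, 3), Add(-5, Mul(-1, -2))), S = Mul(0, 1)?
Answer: Rational(194481, 484) ≈ 401.82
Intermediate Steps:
S = 0
U = 4 (U = Add(7, Add(-5, 2)) = Add(7, -3) = 4)
Mul(Pow(Add(Add(S, Mul(-1, 10)), Pow(Add(-11, -33), -1)), 2), U) = Mul(Pow(Add(Add(0, Mul(-1, 10)), Pow(Add(-11, -33), -1)), 2), 4) = Mul(Pow(Add(Add(0, -10), Pow(-44, -1)), 2), 4) = Mul(Pow(Add(-10, Rational(-1, 44)), 2), 4) = Mul(Pow(Rational(-441, 44), 2), 4) = Mul(Rational(194481, 1936), 4) = Rational(194481, 484)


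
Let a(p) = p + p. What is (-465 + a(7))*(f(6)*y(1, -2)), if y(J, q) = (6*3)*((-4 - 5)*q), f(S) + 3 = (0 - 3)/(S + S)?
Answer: 474903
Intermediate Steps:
f(S) = -3 - 3/(2*S) (f(S) = -3 + (0 - 3)/(S + S) = -3 - 3*1/(2*S) = -3 - 3/(2*S))
a(p) = 2*p
y(J, q) = -162*q (y(J, q) = 18*(-9*q) = -162*q)
(-465 + a(7))*(f(6)*y(1, -2)) = (-465 + 2*7)*((-3 - 3/2/6)*(-162*(-2))) = (-465 + 14)*((-3 - 3/2*⅙)*324) = -451*(-3 - ¼)*324 = -(-5863)*324/4 = -451*(-1053) = 474903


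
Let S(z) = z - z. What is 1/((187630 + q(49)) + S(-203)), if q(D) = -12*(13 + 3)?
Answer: 1/187438 ≈ 5.3351e-6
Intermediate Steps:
S(z) = 0
q(D) = -192 (q(D) = -12*16 = -192)
1/((187630 + q(49)) + S(-203)) = 1/((187630 - 192) + 0) = 1/(187438 + 0) = 1/187438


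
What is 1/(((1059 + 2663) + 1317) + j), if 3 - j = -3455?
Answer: 1/8497 ≈ 0.00011769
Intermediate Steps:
j = 3458 (j = 3 - 1*(-3455) = 3 + 3455 = 3458)
1/(((1059 + 2663) + 1317) + j) = 1/(((1059 + 2663) + 1317) + 3458) = 1/((3722 + 1317) + 3458) = 1/(5039 + 3458) = 1/8497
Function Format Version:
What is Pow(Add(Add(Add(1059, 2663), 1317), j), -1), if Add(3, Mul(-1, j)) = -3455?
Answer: Rational(1, 8497) ≈ 0.00011769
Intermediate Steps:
j = 3458 (j = Add(3, Mul(-1, -3455)) = Add(3, 3455) = 3458)
Pow(Add(Add(Add(1059, 2663), 1317), j), -1) = Pow(Add(Add(Add(1059, 2663), 1317), 3458), -1) = Pow(Add(Add(3722, 1317), 3458), -1) = Pow(Add(5039, 3458), -1) = Pow(8497, -1) = Rational(1, 8497)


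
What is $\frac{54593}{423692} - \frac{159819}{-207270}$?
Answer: $\frac{13171587143}{14636440140} \approx 0.89992$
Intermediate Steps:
$\frac{54593}{423692} - \frac{159819}{-207270} = 54593 \cdot \frac{1}{423692} - - \frac{53273}{69090} = \frac{54593}{423692} + \frac{53273}{69090} = \frac{13171587143}{14636440140}$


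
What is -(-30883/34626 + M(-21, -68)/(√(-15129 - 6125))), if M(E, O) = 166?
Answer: 30883/34626 + 83*I*√21254/10627 ≈ 0.8919 + 1.1386*I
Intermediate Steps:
-(-30883/34626 + M(-21, -68)/(√(-15129 - 6125))) = -(-30883/34626 + 166/(√(-15129 - 6125))) = -(-30883*1/34626 + 166/(√(-21254))) = -(-30883/34626 + 166/((I*√21254))) = -(-30883/34626 + 166*(-I*√21254/21254)) = -(-30883/34626 - 83*I*√21254/10627) = 30883/34626 + 83*I*√21254/10627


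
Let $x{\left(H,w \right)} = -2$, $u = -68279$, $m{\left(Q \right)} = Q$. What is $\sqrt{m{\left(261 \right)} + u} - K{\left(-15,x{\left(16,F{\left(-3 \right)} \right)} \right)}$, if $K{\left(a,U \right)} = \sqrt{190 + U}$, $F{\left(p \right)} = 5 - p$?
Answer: $- 2 \sqrt{47} + i \sqrt{68018} \approx -13.711 + 260.8 i$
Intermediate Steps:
$\sqrt{m{\left(261 \right)} + u} - K{\left(-15,x{\left(16,F{\left(-3 \right)} \right)} \right)} = \sqrt{261 - 68279} - \sqrt{190 - 2} = \sqrt{-68018} - \sqrt{188} = i \sqrt{68018} - 2 \sqrt{47} = - 2 \sqrt{47} + i \sqrt{68018}$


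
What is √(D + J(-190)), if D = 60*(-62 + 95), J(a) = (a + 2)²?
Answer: 2*√9331 ≈ 193.19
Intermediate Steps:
J(a) = (2 + a)²
D = 1980 (D = 60*33 = 1980)
√(D + J(-190)) = √(1980 + (2 - 190)²) = √(1980 + (-188)²) = √(1980 + 35344) = √37324 = 2*√9331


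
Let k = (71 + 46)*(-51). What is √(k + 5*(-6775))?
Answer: I*√39842 ≈ 199.6*I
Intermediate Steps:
k = -5967 (k = 117*(-51) = -5967)
√(k + 5*(-6775)) = √(-5967 + 5*(-6775)) = √(-5967 - 33875) = √(-39842) = I*√39842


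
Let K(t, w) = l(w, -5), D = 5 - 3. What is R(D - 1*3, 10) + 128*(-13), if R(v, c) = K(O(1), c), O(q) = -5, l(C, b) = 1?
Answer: -1663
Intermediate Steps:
D = 2
K(t, w) = 1
R(v, c) = 1
R(D - 1*3, 10) + 128*(-13) = 1 + 128*(-13) = 1 - 1664 = -1663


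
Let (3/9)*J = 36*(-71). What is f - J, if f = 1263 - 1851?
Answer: 7080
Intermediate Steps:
J = -7668 (J = 3*(36*(-71)) = 3*(-2556) = -7668)
f = -588
f - J = -588 - 1*(-7668) = -588 + 7668 = 7080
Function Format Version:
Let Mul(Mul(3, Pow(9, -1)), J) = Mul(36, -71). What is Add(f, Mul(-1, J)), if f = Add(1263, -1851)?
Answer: 7080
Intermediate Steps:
J = -7668 (J = Mul(3, Mul(36, -71)) = Mul(3, -2556) = -7668)
f = -588
Add(f, Mul(-1, J)) = Add(-588, Mul(-1, -7668)) = Add(-588, 7668) = 7080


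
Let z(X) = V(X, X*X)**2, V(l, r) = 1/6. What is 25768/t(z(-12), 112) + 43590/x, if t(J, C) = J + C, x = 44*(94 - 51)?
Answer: 965454243/3815218 ≈ 253.05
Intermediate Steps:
V(l, r) = 1/6
x = 1892 (x = 44*43 = 1892)
z(X) = 1/36 (z(X) = (1/6)**2 = 1/36)
t(J, C) = C + J
25768/t(z(-12), 112) + 43590/x = 25768/(112 + 1/36) + 43590/1892 = 25768/(4033/36) + 43590*(1/1892) = 25768*(36/4033) + 21795/946 = 927648/4033 + 21795/946 = 965454243/3815218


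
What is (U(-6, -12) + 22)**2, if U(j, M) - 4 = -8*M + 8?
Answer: 16900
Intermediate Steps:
U(j, M) = 12 - 8*M (U(j, M) = 4 + (-8*M + 8) = 4 + (8 - 8*M) = 12 - 8*M)
(U(-6, -12) + 22)**2 = ((12 - 8*(-12)) + 22)**2 = ((12 + 96) + 22)**2 = (108 + 22)**2 = 130**2 = 16900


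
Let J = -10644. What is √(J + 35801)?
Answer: √25157 ≈ 158.61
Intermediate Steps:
√(J + 35801) = √(-10644 + 35801) = √25157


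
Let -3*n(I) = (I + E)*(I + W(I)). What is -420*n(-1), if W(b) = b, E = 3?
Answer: -560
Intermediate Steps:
n(I) = -2*I*(3 + I)/3 (n(I) = -(I + 3)*(I + I)/3 = -(3 + I)*2*I/3 = -2*I*(3 + I)/3)
-420*n(-1) = -280*(-1)*(-3 - 1*(-1)) = -280*(-1)*(-3 + 1) = -280*(-1)*(-2) = -420*4/3 = -560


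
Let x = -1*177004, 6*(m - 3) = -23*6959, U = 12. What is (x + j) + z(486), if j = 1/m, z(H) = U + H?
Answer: -28247843740/160039 ≈ -1.7651e+5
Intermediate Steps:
m = -160039/6 (m = 3 + (-23*6959)/6 = 3 + (⅙)*(-160057) = 3 - 160057/6 = -160039/6 ≈ -26673.)
z(H) = 12 + H
x = -177004
j = -6/160039 (j = 1/(-160039/6) = -6/160039 ≈ -3.7491e-5)
(x + j) + z(486) = (-177004 - 6/160039) + (12 + 486) = -28327543162/160039 + 498 = -28247843740/160039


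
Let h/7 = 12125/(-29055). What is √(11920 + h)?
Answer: √402412592595/5811 ≈ 109.17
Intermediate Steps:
h = -16975/5811 (h = 7*(12125/(-29055)) = 7*(12125*(-1/29055)) = 7*(-2425/5811) = -16975/5811 ≈ -2.9212)
√(11920 + h) = √(11920 - 16975/5811) = √(69250145/5811) = √402412592595/5811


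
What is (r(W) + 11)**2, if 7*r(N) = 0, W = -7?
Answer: 121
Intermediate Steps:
r(N) = 0 (r(N) = (1/7)*0 = 0)
(r(W) + 11)**2 = (0 + 11)**2 = 11**2 = 121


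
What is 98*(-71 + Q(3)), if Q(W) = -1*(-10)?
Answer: -5978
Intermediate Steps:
Q(W) = 10
98*(-71 + Q(3)) = 98*(-71 + 10) = 98*(-61) = -5978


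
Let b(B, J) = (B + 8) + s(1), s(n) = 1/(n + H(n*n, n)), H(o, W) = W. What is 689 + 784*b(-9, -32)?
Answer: 297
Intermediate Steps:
s(n) = 1/(2*n) (s(n) = 1/(n + n) = 1/(2*n))
b(B, J) = 17/2 + B (b(B, J) = (B + 8) + (½)/1 = (8 + B) + (½)*1 = (8 + B) + ½ = 17/2 + B)
689 + 784*b(-9, -32) = 689 + 784*(17/2 - 9) = 689 + 784*(-½) = 689 - 392 = 297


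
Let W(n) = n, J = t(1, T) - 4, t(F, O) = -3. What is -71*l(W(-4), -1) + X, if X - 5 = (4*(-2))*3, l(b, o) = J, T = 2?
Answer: 478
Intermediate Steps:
J = -7 (J = -3 - 4 = -7)
l(b, o) = -7
X = -19 (X = 5 + (4*(-2))*3 = 5 - 8*3 = 5 - 24 = -19)
-71*l(W(-4), -1) + X = -71*(-7) - 19 = 497 - 19 = 478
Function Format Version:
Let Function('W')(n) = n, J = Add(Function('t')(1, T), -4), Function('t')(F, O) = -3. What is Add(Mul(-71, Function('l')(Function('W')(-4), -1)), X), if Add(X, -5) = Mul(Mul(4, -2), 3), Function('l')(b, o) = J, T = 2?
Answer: 478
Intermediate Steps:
J = -7 (J = Add(-3, -4) = -7)
Function('l')(b, o) = -7
X = -19 (X = Add(5, Mul(Mul(4, -2), 3)) = Add(5, Mul(-8, 3)) = Add(5, -24) = -19)
Add(Mul(-71, Function('l')(Function('W')(-4), -1)), X) = Add(Mul(-71, -7), -19) = Add(497, -19) = 478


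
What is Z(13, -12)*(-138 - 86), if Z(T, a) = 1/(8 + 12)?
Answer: -56/5 ≈ -11.200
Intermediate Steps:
Z(T, a) = 1/20
Z(13, -12)*(-138 - 86) = (-138 - 86)/20 = (1/20)*(-224) = -56/5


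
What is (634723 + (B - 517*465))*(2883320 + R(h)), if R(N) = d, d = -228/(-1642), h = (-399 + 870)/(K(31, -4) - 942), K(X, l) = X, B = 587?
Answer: 934821419875770/821 ≈ 1.1386e+12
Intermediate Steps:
h = -471/911 (h = (-399 + 870)/(31 - 942) = 471/(-911) = 471*(-1/911) = -471/911 ≈ -0.51701)
d = 114/821 (d = -228*(-1/1642) = 114/821 ≈ 0.13885)
R(N) = 114/821
(634723 + (B - 517*465))*(2883320 + R(h)) = (634723 + (587 - 517*465))*(2883320 + 114/821) = (634723 + (587 - 240405))*(2367205834/821) = (634723 - 239818)*(2367205834/821) = 394905*(2367205834/821) = 934821419875770/821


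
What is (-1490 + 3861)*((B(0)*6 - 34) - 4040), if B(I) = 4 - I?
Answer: -9602550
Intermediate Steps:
(-1490 + 3861)*((B(0)*6 - 34) - 4040) = (-1490 + 3861)*(((4 - 1*0)*6 - 34) - 4040) = 2371*(((4 + 0)*6 - 34) - 4040) = 2371*((4*6 - 34) - 4040) = 2371*((24 - 34) - 4040) = 2371*(-10 - 4040) = 2371*(-4050) = -9602550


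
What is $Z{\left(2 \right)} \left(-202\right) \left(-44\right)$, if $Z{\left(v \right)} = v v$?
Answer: $35552$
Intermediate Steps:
$Z{\left(v \right)} = v^{2}$
$Z{\left(2 \right)} \left(-202\right) \left(-44\right) = 2^{2} \left(-202\right) \left(-44\right) = 4 \left(-202\right) \left(-44\right) = \left(-808\right) \left(-44\right) = 35552$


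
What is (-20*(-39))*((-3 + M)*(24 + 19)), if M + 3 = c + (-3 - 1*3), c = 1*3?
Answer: -301860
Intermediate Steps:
c = 3
M = -6 (M = -3 + (3 + (-3 - 1*3)) = -3 + (3 + (-3 - 3)) = -3 + (3 - 6) = -3 - 3 = -6)
(-20*(-39))*((-3 + M)*(24 + 19)) = (-20*(-39))*((-3 - 6)*(24 + 19)) = 780*(-9*43) = 780*(-387) = -301860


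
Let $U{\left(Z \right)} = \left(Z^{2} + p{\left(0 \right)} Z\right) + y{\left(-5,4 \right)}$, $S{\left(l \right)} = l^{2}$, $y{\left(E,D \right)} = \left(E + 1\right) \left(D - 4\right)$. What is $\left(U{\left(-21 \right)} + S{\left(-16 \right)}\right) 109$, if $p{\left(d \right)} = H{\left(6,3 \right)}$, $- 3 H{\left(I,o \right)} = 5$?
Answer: $79788$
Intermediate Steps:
$H{\left(I,o \right)} = - \frac{5}{3}$ ($H{\left(I,o \right)} = \left(- \frac{1}{3}\right) 5 = - \frac{5}{3}$)
$y{\left(E,D \right)} = \left(1 + E\right) \left(-4 + D\right)$
$p{\left(d \right)} = - \frac{5}{3}$
$U{\left(Z \right)} = Z^{2} - \frac{5 Z}{3}$ ($U{\left(Z \right)} = \left(Z^{2} - \frac{5 Z}{3}\right) + \left(-4 + 4 - -20 + 4 \left(-5\right)\right) = \left(Z^{2} - \frac{5 Z}{3}\right) + \left(-4 + 4 + 20 - 20\right) = \left(Z^{2} - \frac{5 Z}{3}\right) + 0 = Z^{2} - \frac{5 Z}{3}$)
$\left(U{\left(-21 \right)} + S{\left(-16 \right)}\right) 109 = \left(\frac{1}{3} \left(-21\right) \left(-5 + 3 \left(-21\right)\right) + \left(-16\right)^{2}\right) 109 = \left(\frac{1}{3} \left(-21\right) \left(-5 - 63\right) + 256\right) 109 = \left(\frac{1}{3} \left(-21\right) \left(-68\right) + 256\right) 109 = \left(476 + 256\right) 109 = 732 \cdot 109 = 79788$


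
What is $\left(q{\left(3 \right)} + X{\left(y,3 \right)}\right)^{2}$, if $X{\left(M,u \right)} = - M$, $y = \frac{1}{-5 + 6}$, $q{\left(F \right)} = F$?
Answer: $4$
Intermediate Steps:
$y = 1$ ($y = 1^{-1} = 1$)
$\left(q{\left(3 \right)} + X{\left(y,3 \right)}\right)^{2} = \left(3 - 1\right)^{2} = 2^{2} = 4$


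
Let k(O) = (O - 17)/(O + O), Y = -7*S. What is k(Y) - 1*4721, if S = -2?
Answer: -132191/28 ≈ -4721.1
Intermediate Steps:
Y = 14 (Y = -7*(-2) = 14)
k(O) = (-17 + O)/(2*O) (k(O) = (-17 + O)/((2*O)) = (-17 + O)*(1/(2*O)) = (-17 + O)/(2*O))
k(Y) - 1*4721 = (½)*(-17 + 14)/14 - 1*4721 = (½)*(1/14)*(-3) - 4721 = -3/28 - 4721 = -132191/28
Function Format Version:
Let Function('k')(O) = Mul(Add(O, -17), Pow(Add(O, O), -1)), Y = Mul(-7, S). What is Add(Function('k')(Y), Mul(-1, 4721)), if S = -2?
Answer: Rational(-132191, 28) ≈ -4721.1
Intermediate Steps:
Y = 14 (Y = Mul(-7, -2) = 14)
Function('k')(O) = Mul(Rational(1, 2), Pow(O, -1), Add(-17, O)) (Function('k')(O) = Mul(Add(-17, O), Pow(Mul(2, O), -1)) = Mul(Add(-17, O), Mul(Rational(1, 2), Pow(O, -1))) = Mul(Rational(1, 2), Pow(O, -1), Add(-17, O)))
Add(Function('k')(Y), Mul(-1, 4721)) = Add(Mul(Rational(1, 2), Pow(14, -1), Add(-17, 14)), Mul(-1, 4721)) = Add(Mul(Rational(1, 2), Rational(1, 14), -3), -4721) = Add(Rational(-3, 28), -4721) = Rational(-132191, 28)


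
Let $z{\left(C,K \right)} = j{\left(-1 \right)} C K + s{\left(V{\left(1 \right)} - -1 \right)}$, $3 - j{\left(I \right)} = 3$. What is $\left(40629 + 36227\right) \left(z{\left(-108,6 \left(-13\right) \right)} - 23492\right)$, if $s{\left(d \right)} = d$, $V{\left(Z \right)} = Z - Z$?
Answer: $-1805424296$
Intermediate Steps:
$V{\left(Z \right)} = 0$
$j{\left(I \right)} = 0$ ($j{\left(I \right)} = 3 - 3 = 0$)
$z{\left(C,K \right)} = 1$ ($z{\left(C,K \right)} = 0 C K + \left(0 - -1\right) = 0 K + \left(0 + 1\right) = 0 + 1 = 1$)
$\left(40629 + 36227\right) \left(z{\left(-108,6 \left(-13\right) \right)} - 23492\right) = \left(40629 + 36227\right) \left(1 - 23492\right) = 76856 \left(1 - 23492\right) = 76856 \left(-23491\right) = -1805424296$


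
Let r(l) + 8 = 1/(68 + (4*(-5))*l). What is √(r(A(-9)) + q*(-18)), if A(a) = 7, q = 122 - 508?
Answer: √999358/12 ≈ 83.307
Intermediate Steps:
q = -386
r(l) = -8 + 1/(68 - 20*l) (r(l) = -8 + 1/(68 + (4*(-5))*l) = -8 + 1/(68 - 20*l))
√(r(A(-9)) + q*(-18)) = √((543 - 160*7)/(4*(-17 + 5*7)) - 386*(-18)) = √((543 - 1120)/(4*(-17 + 35)) + 6948) = √((¼)*(-577)/18 + 6948) = √((¼)*(1/18)*(-577) + 6948) = √(-577/72 + 6948) = √(499679/72) = √999358/12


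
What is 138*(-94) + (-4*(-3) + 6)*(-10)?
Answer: -13152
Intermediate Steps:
138*(-94) + (-4*(-3) + 6)*(-10) = -12972 + (12 + 6)*(-10) = -12972 + 18*(-10) = -12972 - 180 = -13152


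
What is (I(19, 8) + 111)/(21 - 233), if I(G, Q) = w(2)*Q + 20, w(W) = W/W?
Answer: -139/212 ≈ -0.65566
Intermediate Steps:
w(W) = 1
I(G, Q) = 20 + Q (I(G, Q) = 1*Q + 20 = Q + 20 = 20 + Q)
(I(19, 8) + 111)/(21 - 233) = ((20 + 8) + 111)/(21 - 233) = (28 + 111)/(-212) = 139*(-1/212) = -139/212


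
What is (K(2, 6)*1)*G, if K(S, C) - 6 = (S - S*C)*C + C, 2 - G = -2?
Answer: -192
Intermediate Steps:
G = 4 (G = 2 - 1*(-2) = 2 + 2 = 4)
K(S, C) = 6 + C + C*(S - C*S) (K(S, C) = 6 + ((S - S*C)*C + C) = 6 + ((S - C*S)*C + C) = 6 + (C*(S - C*S) + C) = 6 + (C + C*(S - C*S)) = 6 + C + C*(S - C*S))
(K(2, 6)*1)*G = ((6 + 6 + 6*2 - 1*2*6²)*1)*4 = ((6 + 6 + 12 - 1*2*36)*1)*4 = ((6 + 6 + 12 - 72)*1)*4 = -48*1*4 = -48*4 = -192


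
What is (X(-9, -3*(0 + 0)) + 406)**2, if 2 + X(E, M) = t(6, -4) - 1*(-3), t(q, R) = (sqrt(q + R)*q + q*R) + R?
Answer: 143713 + 4548*sqrt(2) ≈ 1.5014e+5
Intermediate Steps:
t(q, R) = R + R*q + q*sqrt(R + q) (t(q, R) = (sqrt(R + q)*q + R*q) + R = (q*sqrt(R + q) + R*q) + R = (R*q + q*sqrt(R + q)) + R = R + R*q + q*sqrt(R + q))
X(E, M) = -27 + 6*sqrt(2) (X(E, M) = -2 + ((-4 - 4*6 + 6*sqrt(-4 + 6)) - 1*(-3)) = -2 + ((-4 - 24 + 6*sqrt(2)) + 3) = -2 + ((-28 + 6*sqrt(2)) + 3) = -2 + (-25 + 6*sqrt(2)) = -27 + 6*sqrt(2))
(X(-9, -3*(0 + 0)) + 406)**2 = ((-27 + 6*sqrt(2)) + 406)**2 = (379 + 6*sqrt(2))**2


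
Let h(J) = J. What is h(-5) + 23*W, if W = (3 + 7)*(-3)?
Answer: -695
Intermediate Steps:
W = -30 (W = 10*(-3) = -30)
h(-5) + 23*W = -5 + 23*(-30) = -5 - 690 = -695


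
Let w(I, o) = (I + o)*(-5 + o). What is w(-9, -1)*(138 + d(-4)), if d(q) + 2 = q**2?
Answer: 9120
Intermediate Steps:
d(q) = -2 + q**2
w(I, o) = (-5 + o)*(I + o)
w(-9, -1)*(138 + d(-4)) = ((-1)**2 - 5*(-9) - 5*(-1) - 9*(-1))*(138 + (-2 + (-4)**2)) = (1 + 45 + 5 + 9)*(138 + (-2 + 16)) = 60*(138 + 14) = 60*152 = 9120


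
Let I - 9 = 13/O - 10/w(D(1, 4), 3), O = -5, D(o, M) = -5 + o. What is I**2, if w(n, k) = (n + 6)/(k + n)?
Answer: 3249/25 ≈ 129.96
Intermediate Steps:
w(n, k) = (6 + n)/(k + n)
I = 57/5 (I = 9 + (13/(-5) - 10*(3 + (-5 + 1))/(6 + (-5 + 1))) = 9 + (13*(-1/5) - 10*(3 - 4)/(6 - 4)) = 9 + (-13/5 - 10/(2/(-1))) = 9 + (-13/5 - 10/((-1*2))) = 9 + (-13/5 - 10/(-2)) = 9 + (-13/5 - 10*(-1/2)) = 9 + (-13/5 + 5) = 9 + 12/5 = 57/5 ≈ 11.400)
I**2 = (57/5)**2 = 3249/25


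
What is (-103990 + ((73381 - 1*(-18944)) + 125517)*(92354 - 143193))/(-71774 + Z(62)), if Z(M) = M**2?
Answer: 5537486714/33965 ≈ 1.6304e+5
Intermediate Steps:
(-103990 + ((73381 - 1*(-18944)) + 125517)*(92354 - 143193))/(-71774 + Z(62)) = (-103990 + ((73381 - 1*(-18944)) + 125517)*(92354 - 143193))/(-71774 + 62**2) = (-103990 + ((73381 + 18944) + 125517)*(-50839))/(-71774 + 3844) = (-103990 + (92325 + 125517)*(-50839))/(-67930) = (-103990 + 217842*(-50839))*(-1/67930) = (-103990 - 11074869438)*(-1/67930) = -11074973428*(-1/67930) = 5537486714/33965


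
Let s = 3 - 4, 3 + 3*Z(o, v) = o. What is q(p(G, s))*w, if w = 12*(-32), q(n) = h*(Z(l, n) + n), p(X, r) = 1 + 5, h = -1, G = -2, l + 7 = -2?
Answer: 768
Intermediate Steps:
l = -9 (l = -7 - 2 = -9)
Z(o, v) = -1 + o/3
s = -1
p(X, r) = 6
q(n) = 4 - n (q(n) = -((-1 + (⅓)*(-9)) + n) = -((-1 - 3) + n) = -(-4 + n) = 4 - n)
w = -384
q(p(G, s))*w = (4 - 1*6)*(-384) = (4 - 6)*(-384) = -2*(-384) = 768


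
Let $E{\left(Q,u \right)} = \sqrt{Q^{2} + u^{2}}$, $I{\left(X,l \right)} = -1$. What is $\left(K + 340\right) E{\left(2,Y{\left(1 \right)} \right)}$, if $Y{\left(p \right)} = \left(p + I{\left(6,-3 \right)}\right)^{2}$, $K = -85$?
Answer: $510$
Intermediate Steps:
$Y{\left(p \right)} = \left(-1 + p\right)^{2}$ ($Y{\left(p \right)} = \left(p - 1\right)^{2} = \left(-1 + p\right)^{2}$)
$\left(K + 340\right) E{\left(2,Y{\left(1 \right)} \right)} = \left(-85 + 340\right) \sqrt{2^{2} + \left(\left(-1 + 1\right)^{2}\right)^{2}} = 255 \sqrt{4 + \left(0^{2}\right)^{2}} = 255 \sqrt{4 + 0^{2}} = 255 \sqrt{4 + 0} = 255 \sqrt{4} = 255 \cdot 2 = 510$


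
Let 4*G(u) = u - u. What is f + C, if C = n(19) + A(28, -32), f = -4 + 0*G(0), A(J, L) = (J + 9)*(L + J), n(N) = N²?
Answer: 209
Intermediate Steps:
G(u) = 0 (G(u) = (u - u)/4 = (¼)*0 = 0)
A(J, L) = (9 + J)*(J + L)
f = -4 (f = -4 + 0*0 = -4 + 0 = -4)
C = 213 (C = 19² + (28² + 9*28 + 9*(-32) + 28*(-32)) = 361 + (784 + 252 - 288 - 896) = 361 - 148 = 213)
f + C = -4 + 213 = 209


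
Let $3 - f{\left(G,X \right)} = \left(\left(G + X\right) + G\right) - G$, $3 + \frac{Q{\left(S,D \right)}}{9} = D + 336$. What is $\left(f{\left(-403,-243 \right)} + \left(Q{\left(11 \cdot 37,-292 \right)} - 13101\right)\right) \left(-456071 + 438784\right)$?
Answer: $208878821$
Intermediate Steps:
$Q{\left(S,D \right)} = 2997 + 9 D$ ($Q{\left(S,D \right)} = -27 + 9 \left(D + 336\right) = -27 + 9 \left(336 + D\right) = -27 + \left(3024 + 9 D\right) = 2997 + 9 D$)
$f{\left(G,X \right)} = 3 - G - X$ ($f{\left(G,X \right)} = 3 - \left(\left(\left(G + X\right) + G\right) - G\right) = 3 - \left(\left(X + 2 G\right) - G\right) = 3 - \left(G + X\right) = 3 - G - X$)
$\left(f{\left(-403,-243 \right)} + \left(Q{\left(11 \cdot 37,-292 \right)} - 13101\right)\right) \left(-456071 + 438784\right) = \left(\left(3 - -403 - -243\right) + \left(\left(2997 + 9 \left(-292\right)\right) - 13101\right)\right) \left(-456071 + 438784\right) = \left(\left(3 + 403 + 243\right) + \left(\left(2997 - 2628\right) - 13101\right)\right) \left(-17287\right) = \left(649 + \left(369 - 13101\right)\right) \left(-17287\right) = \left(649 - 12732\right) \left(-17287\right) = \left(-12083\right) \left(-17287\right) = 208878821$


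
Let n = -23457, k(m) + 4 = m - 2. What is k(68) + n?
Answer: -23395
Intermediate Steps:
k(m) = -6 + m (k(m) = -4 + (m - 2) = -4 + (-2 + m) = -6 + m)
k(68) + n = (-6 + 68) - 23457 = 62 - 23457 = -23395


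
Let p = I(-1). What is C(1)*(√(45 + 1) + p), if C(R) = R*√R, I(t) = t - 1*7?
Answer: -8 + √46 ≈ -1.2177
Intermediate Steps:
I(t) = -7 + t (I(t) = t - 7 = -7 + t)
C(R) = R^(3/2)
p = -8 (p = -7 - 1 = -8)
C(1)*(√(45 + 1) + p) = 1^(3/2)*(√(45 + 1) - 8) = 1*(√46 - 8) = 1*(-8 + √46) = -8 + √46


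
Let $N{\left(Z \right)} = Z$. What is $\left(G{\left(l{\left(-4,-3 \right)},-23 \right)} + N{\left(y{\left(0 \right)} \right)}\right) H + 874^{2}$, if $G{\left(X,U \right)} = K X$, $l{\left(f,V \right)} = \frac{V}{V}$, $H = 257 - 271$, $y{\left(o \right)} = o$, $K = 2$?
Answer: $763848$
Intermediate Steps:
$H = -14$
$l{\left(f,V \right)} = 1$
$G{\left(X,U \right)} = 2 X$
$\left(G{\left(l{\left(-4,-3 \right)},-23 \right)} + N{\left(y{\left(0 \right)} \right)}\right) H + 874^{2} = \left(2 \cdot 1 + 0\right) \left(-14\right) + 874^{2} = \left(2 + 0\right) \left(-14\right) + 763876 = 2 \left(-14\right) + 763876 = -28 + 763876 = 763848$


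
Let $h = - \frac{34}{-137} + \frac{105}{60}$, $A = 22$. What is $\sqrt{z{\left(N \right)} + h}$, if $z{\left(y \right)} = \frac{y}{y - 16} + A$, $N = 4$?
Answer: $\frac{\sqrt{15989955}}{822} \approx 4.8647$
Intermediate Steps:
$z{\left(y \right)} = 22 + \frac{y}{-16 + y}$ ($z{\left(y \right)} = \frac{y}{y - 16} + 22 = \frac{y}{-16 + y} + 22 = 22 + \frac{y}{-16 + y}$)
$h = \frac{1095}{548}$ ($h = \left(-34\right) \left(- \frac{1}{137}\right) + 105 \cdot \frac{1}{60} = \frac{34}{137} + \frac{7}{4} = \frac{1095}{548} \approx 1.9982$)
$\sqrt{z{\left(N \right)} + h} = \sqrt{\frac{-352 + 23 \cdot 4}{-16 + 4} + \frac{1095}{548}} = \sqrt{\frac{-352 + 92}{-12} + \frac{1095}{548}} = \sqrt{\left(- \frac{1}{12}\right) \left(-260\right) + \frac{1095}{548}} = \sqrt{\frac{65}{3} + \frac{1095}{548}} = \sqrt{\frac{38905}{1644}} = \frac{\sqrt{15989955}}{822}$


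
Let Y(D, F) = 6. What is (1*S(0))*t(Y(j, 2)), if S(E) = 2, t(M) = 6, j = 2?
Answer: 12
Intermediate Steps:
(1*S(0))*t(Y(j, 2)) = (1*2)*6 = 2*6 = 12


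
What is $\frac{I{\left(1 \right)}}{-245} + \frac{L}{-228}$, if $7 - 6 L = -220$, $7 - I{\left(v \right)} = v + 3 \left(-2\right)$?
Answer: $- \frac{72031}{335160} \approx -0.21492$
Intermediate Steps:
$I{\left(v \right)} = 13 - v$ ($I{\left(v \right)} = 7 - \left(v + 3 \left(-2\right)\right) = 7 - \left(v - 6\right) = 7 - \left(-6 + v\right) = 13 - v$)
$L = \frac{227}{6}$ ($L = \frac{7}{6} - - \frac{110}{3} = \frac{7}{6} + \frac{110}{3} = \frac{227}{6} \approx 37.833$)
$\frac{I{\left(1 \right)}}{-245} + \frac{L}{-228} = \frac{13 - 1}{-245} + \frac{227}{6 \left(-228\right)} = \left(13 - 1\right) \left(- \frac{1}{245}\right) + \frac{227}{6} \left(- \frac{1}{228}\right) = 12 \left(- \frac{1}{245}\right) - \frac{227}{1368} = - \frac{12}{245} - \frac{227}{1368} = - \frac{72031}{335160}$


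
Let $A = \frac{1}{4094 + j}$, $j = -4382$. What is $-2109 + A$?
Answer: $- \frac{607393}{288} \approx -2109.0$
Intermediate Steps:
$A = - \frac{1}{288}$ ($A = \frac{1}{4094 - 4382} = \frac{1}{-288} = - \frac{1}{288} \approx -0.0034722$)
$-2109 + A = -2109 - \frac{1}{288} = - \frac{607393}{288}$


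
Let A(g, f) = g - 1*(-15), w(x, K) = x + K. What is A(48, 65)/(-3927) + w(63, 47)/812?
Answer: 9067/75922 ≈ 0.11943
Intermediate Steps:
w(x, K) = K + x
A(g, f) = 15 + g (A(g, f) = g + 15 = 15 + g)
A(48, 65)/(-3927) + w(63, 47)/812 = (15 + 48)/(-3927) + (47 + 63)/812 = 63*(-1/3927) + 110*(1/812) = -3/187 + 55/406 = 9067/75922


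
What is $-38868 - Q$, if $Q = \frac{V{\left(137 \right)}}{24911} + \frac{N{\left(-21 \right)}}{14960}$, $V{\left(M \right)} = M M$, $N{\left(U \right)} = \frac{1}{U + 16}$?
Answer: $- \frac{72425811846689}{1863342800} \approx -38869.0$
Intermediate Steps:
$N{\left(U \right)} = \frac{1}{16 + U}$
$V{\left(M \right)} = M^{2}$
$Q = \frac{1403896289}{1863342800}$ ($Q = \frac{137^{2}}{24911} + \frac{1}{\left(16 - 21\right) 14960} = 18769 \cdot \frac{1}{24911} + \frac{1}{-5} \cdot \frac{1}{14960} = \frac{18769}{24911} - \frac{1}{74800} = \frac{1403896289}{1863342800} \approx 0.75343$)
$-38868 - Q = -38868 - \frac{1403896289}{1863342800} = - \frac{72425811846689}{1863342800}$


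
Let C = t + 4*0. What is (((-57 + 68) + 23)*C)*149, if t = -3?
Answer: -15198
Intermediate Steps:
C = -3 (C = -3 + 4*0 = -3 + 0 = -3)
(((-57 + 68) + 23)*C)*149 = (((-57 + 68) + 23)*(-3))*149 = ((11 + 23)*(-3))*149 = (34*(-3))*149 = -102*149 = -15198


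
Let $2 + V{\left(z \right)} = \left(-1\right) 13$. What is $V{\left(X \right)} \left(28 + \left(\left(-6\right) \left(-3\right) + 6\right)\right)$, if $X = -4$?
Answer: $-780$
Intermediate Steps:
$V{\left(z \right)} = -15$ ($V{\left(z \right)} = -2 - 13 = -15$)
$V{\left(X \right)} \left(28 + \left(\left(-6\right) \left(-3\right) + 6\right)\right) = - 15 \left(28 + \left(\left(-6\right) \left(-3\right) + 6\right)\right) = - 15 \left(28 + \left(18 + 6\right)\right) = - 15 \left(28 + 24\right) = \left(-15\right) 52 = -780$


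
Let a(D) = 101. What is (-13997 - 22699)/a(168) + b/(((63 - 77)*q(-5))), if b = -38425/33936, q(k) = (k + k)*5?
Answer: -345237505/950208 ≈ -363.33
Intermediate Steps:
q(k) = 10*k (q(k) = (2*k)*5 = 10*k)
b = -38425/33936 (b = -38425*1/33936 = -38425/33936 ≈ -1.1323)
(-13997 - 22699)/a(168) + b/(((63 - 77)*q(-5))) = (-13997 - 22699)/101 - 38425*(-1/(50*(63 - 77)))/33936 = -36696*1/101 - 38425/(33936*((-14*(-50)))) = -36696/101 - 38425/33936/700 = -36696/101 - 38425/33936*1/700 = -36696/101 - 1537/950208 = -345237505/950208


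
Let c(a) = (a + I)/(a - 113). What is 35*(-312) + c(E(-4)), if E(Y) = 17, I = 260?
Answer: -1048597/96 ≈ -10923.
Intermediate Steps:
c(a) = (260 + a)/(-113 + a) (c(a) = (a + 260)/(a - 113) = (260 + a)/(-113 + a))
35*(-312) + c(E(-4)) = 35*(-312) + (260 + 17)/(-113 + 17) = -10920 + 277/(-96) = -10920 - 1/96*277 = -10920 - 277/96 = -1048597/96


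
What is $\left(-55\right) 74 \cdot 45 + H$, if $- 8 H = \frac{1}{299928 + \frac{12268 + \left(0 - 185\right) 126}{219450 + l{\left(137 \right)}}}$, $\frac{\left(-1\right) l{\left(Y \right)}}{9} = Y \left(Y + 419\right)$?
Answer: $- \frac{102414441165176649}{559183407944} \approx -1.8315 \cdot 10^{5}$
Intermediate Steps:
$l{\left(Y \right)} = - 9 Y \left(419 + Y\right)$ ($l{\left(Y \right)} = - 9 Y \left(Y + 419\right) = - 9 Y \left(419 + Y\right)$)
$H = - \frac{233049}{559183407944}$ ($H = - \frac{1}{8 \left(299928 + \frac{12268 + \left(0 - 185\right) 126}{219450 - 1233 \left(419 + 137\right)}\right)} = - \frac{1}{8 \left(299928 + \frac{12268 - 23310}{219450 - 1233 \cdot 556}\right)} = - \frac{1}{8 \left(299928 + \frac{12268 - 23310}{219450 - 685548}\right)} = - \frac{1}{8 \left(299928 - \frac{11042}{-466098}\right)} = - \frac{1}{8 \left(299928 - - \frac{5521}{233049}\right)} = - \frac{1}{8 \left(299928 + \frac{5521}{233049}\right)} = - \frac{1}{8 \cdot \frac{69897925993}{233049}} = \left(- \frac{1}{8}\right) \frac{233049}{69897925993} = - \frac{233049}{559183407944} \approx -4.1677 \cdot 10^{-7}$)
$\left(-55\right) 74 \cdot 45 + H = \left(-55\right) 74 \cdot 45 - \frac{233049}{559183407944} = \left(-4070\right) 45 - \frac{233049}{559183407944} = -183150 - \frac{233049}{559183407944} = - \frac{102414441165176649}{559183407944}$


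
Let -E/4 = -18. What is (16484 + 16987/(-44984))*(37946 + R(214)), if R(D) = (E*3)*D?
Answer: 31205996735865/22492 ≈ 1.3874e+9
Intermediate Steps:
E = 72 (E = -4*(-18) = 72)
R(D) = 216*D (R(D) = (72*3)*D = 216*D)
(16484 + 16987/(-44984))*(37946 + R(214)) = (16484 + 16987/(-44984))*(37946 + 216*214) = (16484 + 16987*(-1/44984))*(37946 + 46224) = (16484 - 16987/44984)*84170 = (741499269/44984)*84170 = 31205996735865/22492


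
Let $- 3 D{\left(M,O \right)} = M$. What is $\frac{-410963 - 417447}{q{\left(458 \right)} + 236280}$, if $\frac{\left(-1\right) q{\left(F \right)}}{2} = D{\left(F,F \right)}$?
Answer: $- \frac{1242615}{354878} \approx -3.5015$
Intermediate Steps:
$D{\left(M,O \right)} = - \frac{M}{3}$
$q{\left(F \right)} = \frac{2 F}{3}$ ($q{\left(F \right)} = - 2 \left(- \frac{F}{3}\right) = \frac{2 F}{3}$)
$\frac{-410963 - 417447}{q{\left(458 \right)} + 236280} = \frac{-410963 - 417447}{\frac{2}{3} \cdot 458 + 236280} = - \frac{828410}{\frac{916}{3} + 236280} = - \frac{828410}{\frac{709756}{3}} = \left(-828410\right) \frac{3}{709756} = - \frac{1242615}{354878}$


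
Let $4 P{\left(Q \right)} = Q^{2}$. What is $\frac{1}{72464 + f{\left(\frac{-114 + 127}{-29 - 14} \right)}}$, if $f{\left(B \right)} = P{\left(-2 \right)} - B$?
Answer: $\frac{43}{3116008} \approx 1.38 \cdot 10^{-5}$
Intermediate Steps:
$P{\left(Q \right)} = \frac{Q^{2}}{4}$
$f{\left(B \right)} = 1 - B$ ($f{\left(B \right)} = \frac{\left(-2\right)^{2}}{4} - B = \frac{1}{4} \cdot 4 - B = 1 - B$)
$\frac{1}{72464 + f{\left(\frac{-114 + 127}{-29 - 14} \right)}} = \frac{1}{72464 + \left(1 - \frac{-114 + 127}{-29 - 14}\right)} = \frac{1}{72464 + \left(1 - \frac{13}{-43}\right)} = \frac{1}{72464 + \left(1 - 13 \left(- \frac{1}{43}\right)\right)} = \frac{1}{72464 + \left(1 - - \frac{13}{43}\right)} = \frac{1}{72464 + \left(1 + \frac{13}{43}\right)} = \frac{1}{72464 + \frac{56}{43}} = \frac{1}{\frac{3116008}{43}} = \frac{43}{3116008}$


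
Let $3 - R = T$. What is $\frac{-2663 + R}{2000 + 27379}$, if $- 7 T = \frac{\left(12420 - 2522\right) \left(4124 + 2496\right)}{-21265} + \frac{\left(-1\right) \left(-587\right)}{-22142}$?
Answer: $- \frac{2043616365815}{19366327791678} \approx -0.10552$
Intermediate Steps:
$T = \frac{290172343695}{659189482}$ ($T = - \frac{\frac{\left(12420 - 2522\right) \left(4124 + 2496\right)}{-21265} + \frac{\left(-1\right) \left(-587\right)}{-22142}}{7} = - \frac{9898 \cdot 6620 \left(- \frac{1}{21265}\right) + 587 \left(- \frac{1}{22142}\right)}{7} = - \frac{65524760 \left(- \frac{1}{21265}\right) - \frac{587}{22142}}{7} = - \frac{- \frac{13104952}{4253} - \frac{587}{22142}}{7} = \left(- \frac{1}{7}\right) \left(- \frac{290172343695}{94169926}\right) = \frac{290172343695}{659189482} \approx 440.2$)
$R = - \frac{288194775249}{659189482}$ ($R = 3 - \frac{290172343695}{659189482} = - \frac{288194775249}{659189482} \approx -437.2$)
$\frac{-2663 + R}{2000 + 27379} = \frac{-2663 - \frac{288194775249}{659189482}}{2000 + 27379} = - \frac{2043616365815}{659189482 \cdot 29379} = \left(- \frac{2043616365815}{659189482}\right) \frac{1}{29379} = - \frac{2043616365815}{19366327791678}$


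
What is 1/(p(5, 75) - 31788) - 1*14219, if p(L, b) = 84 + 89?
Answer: -449533686/31615 ≈ -14219.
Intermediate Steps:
p(L, b) = 173
1/(p(5, 75) - 31788) - 1*14219 = 1/(173 - 31788) - 1*14219 = 1/(-31615) - 14219 = -1/31615 - 14219 = -449533686/31615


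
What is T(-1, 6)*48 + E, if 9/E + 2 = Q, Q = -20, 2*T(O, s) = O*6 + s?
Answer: -9/22 ≈ -0.40909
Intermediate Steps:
T(O, s) = s/2 + 3*O (T(O, s) = (O*6 + s)/2 = (6*O + s)/2 = (s + 6*O)/2 = s/2 + 3*O)
E = -9/22 (E = 9/(-2 - 20) = 9/(-22) = 9*(-1/22) = -9/22 ≈ -0.40909)
T(-1, 6)*48 + E = ((½)*6 + 3*(-1))*48 - 9/22 = (3 - 3)*48 - 9/22 = 0*48 - 9/22 = 0 - 9/22 = -9/22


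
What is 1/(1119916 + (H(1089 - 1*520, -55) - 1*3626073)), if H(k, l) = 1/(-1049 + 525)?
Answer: -524/1313226269 ≈ -3.9902e-7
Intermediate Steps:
H(k, l) = -1/524 (H(k, l) = 1/(-524) = -1/524)
1/(1119916 + (H(1089 - 1*520, -55) - 1*3626073)) = 1/(1119916 + (-1/524 - 1*3626073)) = 1/(1119916 + (-1/524 - 3626073)) = 1/(1119916 - 1900062253/524) = 1/(-1313226269/524) = -524/1313226269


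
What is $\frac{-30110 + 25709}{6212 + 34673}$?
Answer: $- \frac{4401}{40885} \approx -0.10764$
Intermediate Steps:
$\frac{-30110 + 25709}{6212 + 34673} = - \frac{4401}{40885}$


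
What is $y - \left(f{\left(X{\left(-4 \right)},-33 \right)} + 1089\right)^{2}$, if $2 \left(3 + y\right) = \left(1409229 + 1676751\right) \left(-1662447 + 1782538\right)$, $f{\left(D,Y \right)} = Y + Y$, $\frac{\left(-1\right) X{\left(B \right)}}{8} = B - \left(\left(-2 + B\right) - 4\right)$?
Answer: $185298165558$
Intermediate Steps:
$X{\left(B \right)} = -48$ ($X{\left(B \right)} = - 8 \left(B - \left(\left(-2 + B\right) - 4\right)\right) = - 8 \left(B - \left(-6 + B\right)\right) = \left(-8\right) 6 = -48$)
$f{\left(D,Y \right)} = 2 Y$
$y = 185299212087$ ($y = -3 + \frac{\left(1409229 + 1676751\right) \left(-1662447 + 1782538\right)}{2} = -3 + \frac{3085980 \cdot 120091}{2} = -3 + \frac{1}{2} \cdot 370598424180 = -3 + 185299212090 = 185299212087$)
$y - \left(f{\left(X{\left(-4 \right)},-33 \right)} + 1089\right)^{2} = 185299212087 - \left(2 \left(-33\right) + 1089\right)^{2} = 185299212087 - \left(-66 + 1089\right)^{2} = 185299212087 - 1023^{2} = 185299212087 - 1046529 = 185298165558$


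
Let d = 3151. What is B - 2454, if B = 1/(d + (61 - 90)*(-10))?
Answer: -8444213/3441 ≈ -2454.0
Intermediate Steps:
B = 1/3441 (B = 1/(3151 + (61 - 90)*(-10)) = 1/(3151 - 29*(-10)) = 1/(3151 + 290) = 1/3441 ≈ 0.00029061)
B - 2454 = 1/3441 - 2454 = -8444213/3441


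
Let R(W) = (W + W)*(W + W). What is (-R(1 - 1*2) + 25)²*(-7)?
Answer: -3087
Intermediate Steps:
R(W) = 4*W² (R(W) = (2*W)*(2*W) = 4*W²)
(-R(1 - 1*2) + 25)²*(-7) = (-4*(1 - 1*2)² + 25)²*(-7) = (-4*(1 - 2)² + 25)²*(-7) = (-4*(-1)² + 25)²*(-7) = (-4 + 25)²*(-7) = 21²*(-7) = 441*(-7) = -3087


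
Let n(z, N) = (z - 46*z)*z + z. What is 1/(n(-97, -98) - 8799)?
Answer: -1/432301 ≈ -2.3132e-6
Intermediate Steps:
n(z, N) = z - 45*z**2 (n(z, N) = (-45*z)*z + z = -45*z**2 + z = z - 45*z**2)
1/(n(-97, -98) - 8799) = 1/(-97*(1 - 45*(-97)) - 8799) = 1/(-97*(1 + 4365) - 8799) = 1/(-97*4366 - 8799) = 1/(-423502 - 8799) = 1/(-432301) = -1/432301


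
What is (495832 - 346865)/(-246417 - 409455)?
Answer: -21281/93696 ≈ -0.22713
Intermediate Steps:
(495832 - 346865)/(-246417 - 409455) = 148967/(-655872) = 148967*(-1/655872) = -21281/93696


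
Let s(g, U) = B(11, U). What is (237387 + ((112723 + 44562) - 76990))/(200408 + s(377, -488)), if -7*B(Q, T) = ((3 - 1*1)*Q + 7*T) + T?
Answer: 1111887/703369 ≈ 1.5808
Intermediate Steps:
B(Q, T) = -8*T/7 - 2*Q/7 (B(Q, T) = -(((3 - 1*1)*Q + 7*T) + T)/7 = -(((3 - 1)*Q + 7*T) + T)/7 = -((2*Q + 7*T) + T)/7 = -(2*Q + 8*T)/7 = -8*T/7 - 2*Q/7)
s(g, U) = -22/7 - 8*U/7 (s(g, U) = -8*U/7 - 2/7*11 = -8*U/7 - 22/7 = -22/7 - 8*U/7)
(237387 + ((112723 + 44562) - 76990))/(200408 + s(377, -488)) = (237387 + ((112723 + 44562) - 76990))/(200408 + (-22/7 - 8/7*(-488))) = (237387 + (157285 - 76990))/(200408 + (-22/7 + 3904/7)) = (237387 + 80295)/(200408 + 3882/7) = 317682/(1406738/7) = 317682*(7/1406738) = 1111887/703369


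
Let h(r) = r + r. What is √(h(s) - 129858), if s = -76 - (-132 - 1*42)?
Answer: I*√129662 ≈ 360.09*I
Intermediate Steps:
s = 98 (s = -76 - (-132 - 42) = -76 - 1*(-174) = -76 + 174 = 98)
h(r) = 2*r
√(h(s) - 129858) = √(2*98 - 129858) = √(196 - 129858) = √(-129662) = I*√129662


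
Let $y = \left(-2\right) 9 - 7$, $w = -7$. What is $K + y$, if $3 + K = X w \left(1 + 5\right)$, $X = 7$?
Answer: $-322$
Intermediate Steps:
$y = -25$ ($y = -18 - 7 = -25$)
$K = -297$ ($K = -3 + 7 \left(-7\right) \left(1 + 5\right) = -3 - 294 = -297$)
$K + y = -297 - 25 = -322$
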